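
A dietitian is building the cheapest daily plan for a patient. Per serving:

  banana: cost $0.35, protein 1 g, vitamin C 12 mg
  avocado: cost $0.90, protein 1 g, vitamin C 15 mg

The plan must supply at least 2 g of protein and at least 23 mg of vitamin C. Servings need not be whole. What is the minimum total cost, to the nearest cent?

An LP optimum is at a vertex; with two nutrient constraints at most two foods are used. Check each candidate.
banana only: max(2/1, 23/12) = 2 servings → $0.70.
avocado only: max(2/1, 23/15) = 2 servings → $1.80.
banana + avocado: intersection lies outside the first quadrant.
So the least-cost plan costs $0.70.

$0.70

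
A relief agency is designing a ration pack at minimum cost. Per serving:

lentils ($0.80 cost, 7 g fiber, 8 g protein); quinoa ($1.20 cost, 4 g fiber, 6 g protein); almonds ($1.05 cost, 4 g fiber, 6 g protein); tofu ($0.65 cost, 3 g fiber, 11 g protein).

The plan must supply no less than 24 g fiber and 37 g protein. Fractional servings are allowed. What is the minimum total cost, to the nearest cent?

$3.13

At the optimum either one food covers both requirements or two foods hit both targets exactly; no other combination can be cheaper.
lentils only: max(24/7, 37/8) = 4.625 servings → $3.70.
quinoa only: max(24/4, 37/6) = 6.167 servings → $7.40.
almonds only: max(24/4, 37/6) = 6.167 servings → $6.47.
tofu only: max(24/3, 37/11) = 8 servings → $5.20.
lentils + quinoa with both targets exact would need a negative amount; discard.
lentils + almonds with both targets exact would need a negative amount; discard.
lentils + tofu with both tight: 2.887 servings and 1.264 servings → $3.13.
quinoa + almonds (both tight): parallel constraints — no distinct corner.
quinoa + tofu with both tight: 5.885 servings and 0.1538 servings → $7.16.
almonds + tofu with both tight: 5.885 servings and 0.1538 servings → $6.28.
The minimum over all feasible corners is $3.13.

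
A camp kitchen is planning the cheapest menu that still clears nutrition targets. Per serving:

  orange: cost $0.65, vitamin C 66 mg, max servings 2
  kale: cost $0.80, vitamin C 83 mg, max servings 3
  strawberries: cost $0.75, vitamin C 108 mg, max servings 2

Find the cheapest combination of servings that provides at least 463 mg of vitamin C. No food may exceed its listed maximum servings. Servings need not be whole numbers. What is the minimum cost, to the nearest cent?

Cost per mg of vitamin C: strawberries $0.0069, kale $0.0096, orange $0.0098.
Take 2 servings of strawberries: +216.0 mg vitamin C for $1.50 (total $1.50, still need 247.0 mg).
Take 2.976 servings of kale: +247.0 mg vitamin C for $2.38 (total $3.88, still need 0.0 mg).
Filling from the cheapest source first is optimal under one linear minimum: $3.88.

$3.88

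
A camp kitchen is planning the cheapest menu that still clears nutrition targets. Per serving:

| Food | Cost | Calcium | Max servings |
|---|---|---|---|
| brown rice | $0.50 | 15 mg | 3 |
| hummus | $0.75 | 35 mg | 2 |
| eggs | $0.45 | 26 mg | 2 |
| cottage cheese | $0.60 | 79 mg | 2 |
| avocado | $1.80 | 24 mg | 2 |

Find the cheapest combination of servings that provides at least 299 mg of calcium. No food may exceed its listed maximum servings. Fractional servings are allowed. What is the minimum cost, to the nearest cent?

$4.23

Cost per mg of calcium: cottage cheese $0.0076, eggs $0.0173, hummus $0.0214, brown rice $0.0333, avocado $0.0750.
Take 2 servings of cottage cheese: +158.0 mg calcium for $1.20 (total $1.20, still need 141.0 mg).
Take 2 servings of eggs: +52.0 mg calcium for $0.90 (total $2.10, still need 89.0 mg).
Take 2 servings of hummus: +70.0 mg calcium for $1.50 (total $3.60, still need 19.0 mg).
Take 1.267 servings of brown rice: +19.0 mg calcium for $0.63 (total $4.23, still need 0.0 mg).
Filling from the cheapest source first is optimal under one linear minimum: $4.23.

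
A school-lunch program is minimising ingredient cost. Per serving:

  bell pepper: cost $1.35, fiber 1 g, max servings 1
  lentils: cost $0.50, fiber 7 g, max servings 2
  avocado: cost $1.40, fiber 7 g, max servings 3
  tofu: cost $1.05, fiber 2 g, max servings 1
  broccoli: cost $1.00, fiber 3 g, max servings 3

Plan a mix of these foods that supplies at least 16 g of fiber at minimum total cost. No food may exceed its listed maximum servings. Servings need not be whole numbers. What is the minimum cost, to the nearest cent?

Cost per g of fiber: lentils $0.0714, avocado $0.2000, broccoli $0.3333, tofu $0.5250, bell pepper $1.3500.
Take 2 servings of lentils: +14.0 g fiber for $1.00 (total $1.00, still need 2.0 g).
Take 0.2857 servings of avocado: +2.0 g fiber for $0.40 (total $1.40, still need 0.0 g).
Greedy by cheapest-per-g is optimal for a single linear constraint, so the minimum cost is $1.40.

$1.40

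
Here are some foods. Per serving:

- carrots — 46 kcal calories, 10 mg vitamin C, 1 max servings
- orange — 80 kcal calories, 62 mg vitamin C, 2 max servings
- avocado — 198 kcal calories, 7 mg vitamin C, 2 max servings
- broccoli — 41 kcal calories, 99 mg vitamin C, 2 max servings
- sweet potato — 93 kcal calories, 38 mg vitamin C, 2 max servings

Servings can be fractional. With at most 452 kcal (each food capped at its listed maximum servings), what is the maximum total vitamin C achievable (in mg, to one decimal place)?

403.2 mg

Vitamin C per kcal: broccoli 2.415, orange 0.775, sweet potato 0.4086, carrots 0.2174, avocado 0.03535.
Take 2 servings of broccoli: uses 82 kcal, +198.0 mg vitamin C (running total 198.0 mg).
Take 2 servings of orange: uses 160 kcal, +124.0 mg vitamin C (running total 322.0 mg).
Take 2 servings of sweet potato: uses 186 kcal, +76.0 mg vitamin C (running total 398.0 mg).
Take 0.5217 servings of carrots: uses 24 kcal, +5.2 mg vitamin C (running total 403.2 mg).
Filling greedily by vitamin C-per-kcal is optimal for one linear limit, giving 403.2 mg.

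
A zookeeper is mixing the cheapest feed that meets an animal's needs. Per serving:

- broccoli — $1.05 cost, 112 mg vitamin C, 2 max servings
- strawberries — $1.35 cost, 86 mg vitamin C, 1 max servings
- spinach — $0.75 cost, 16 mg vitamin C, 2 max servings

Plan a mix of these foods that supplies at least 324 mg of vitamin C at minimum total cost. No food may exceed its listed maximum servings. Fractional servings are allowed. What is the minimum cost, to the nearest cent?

Cost per mg of vitamin C: broccoli $0.0094, strawberries $0.0157, spinach $0.0469.
Take 2 servings of broccoli: +224.0 mg vitamin C for $2.10 (total $2.10, still need 100.0 mg).
Take 1 serving of strawberries: +86.0 mg vitamin C for $1.35 (total $3.45, still need 14.0 mg).
Take 0.875 servings of spinach: +14.0 mg vitamin C for $0.66 (total $4.11, still need 0.0 mg).
Filling from the cheapest source first is optimal under one linear minimum: $4.11.

$4.11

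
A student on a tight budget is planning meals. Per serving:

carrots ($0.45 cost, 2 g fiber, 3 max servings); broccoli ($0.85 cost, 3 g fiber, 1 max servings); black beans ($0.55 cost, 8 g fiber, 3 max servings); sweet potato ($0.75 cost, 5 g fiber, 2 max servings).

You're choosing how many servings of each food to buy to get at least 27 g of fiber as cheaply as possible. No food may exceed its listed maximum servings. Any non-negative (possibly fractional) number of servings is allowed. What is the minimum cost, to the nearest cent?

Cost per g of fiber: black beans $0.0688, sweet potato $0.1500, carrots $0.2250, broccoli $0.2833.
Take 3 servings of black beans: +24.0 g fiber for $1.65 (total $1.65, still need 3.0 g).
Take 0.6 servings of sweet potato: +3.0 g fiber for $0.45 (total $2.10, still need 0.0 g).
Greedy by cheapest-per-g is optimal for a single linear constraint, so the minimum cost is $2.10.

$2.10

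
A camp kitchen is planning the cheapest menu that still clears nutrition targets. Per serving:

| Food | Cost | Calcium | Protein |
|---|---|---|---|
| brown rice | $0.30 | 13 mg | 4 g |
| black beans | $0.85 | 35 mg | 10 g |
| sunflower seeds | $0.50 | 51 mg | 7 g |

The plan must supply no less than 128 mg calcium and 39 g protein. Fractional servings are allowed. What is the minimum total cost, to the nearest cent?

$2.79

For a min-cost LP with two ≥-constraints, a basic feasible solution has at most two positive variables.
brown rice only: max(128/13, 39/4) = 9.846 servings → $2.95.
black beans only: max(128/35, 39/10) = 3.9 servings → $3.31.
sunflower seeds only: max(128/51, 39/7) = 5.571 servings → $2.79.
brown rice + black beans with both tight: 8.5 servings and 0.5 servings → $2.98.
brown rice + sunflower seeds with both tight: 9.673 servings and 0.04425 servings → $2.92.
black beans + sunflower seeds: intersection lies outside the first quadrant.
Cheapest feasible corner: $2.79.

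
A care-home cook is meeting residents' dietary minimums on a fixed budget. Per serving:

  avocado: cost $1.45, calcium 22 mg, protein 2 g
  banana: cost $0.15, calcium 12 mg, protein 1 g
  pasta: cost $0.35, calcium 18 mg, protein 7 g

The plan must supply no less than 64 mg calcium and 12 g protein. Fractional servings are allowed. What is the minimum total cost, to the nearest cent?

$0.95

avocado only: max(64/22, 12/2) = 6 servings → $8.70.
banana only: max(64/12, 12/1) = 12 servings → $1.80.
pasta only: max(64/18, 12/7) = 3.556 servings → $1.24.
avocado + banana: intersection lies outside the first quadrant.
avocado + pasta with both tight: 1.966 servings and 1.153 servings → $3.25.
banana + pasta with both tight: 3.515 servings and 1.212 servings → $0.95.
Cheapest feasible corner: $0.95.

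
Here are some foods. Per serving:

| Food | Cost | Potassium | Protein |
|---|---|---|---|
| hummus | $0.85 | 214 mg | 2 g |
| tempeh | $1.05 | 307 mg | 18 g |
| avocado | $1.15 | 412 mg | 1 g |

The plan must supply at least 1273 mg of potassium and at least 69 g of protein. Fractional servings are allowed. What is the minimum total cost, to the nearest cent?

The cheapest plan sits at a corner of the feasible region — with two constraints it uses at most two foods.
hummus only: max(1273/214, 69/2) = 34.5 servings → $29.32.
tempeh only: max(1273/307, 69/18) = 4.147 servings → $4.35.
avocado only: max(1273/412, 69/1) = 69 servings → $79.35.
hummus + tempeh with both tight: 0.5346 servings and 3.774 servings → $4.42.
hummus + avocado: intersection lies outside the first quadrant.
tempeh + avocado with both tight: 3.82 servings and 0.2435 servings → $4.29.
So the least-cost plan costs $4.29.

$4.29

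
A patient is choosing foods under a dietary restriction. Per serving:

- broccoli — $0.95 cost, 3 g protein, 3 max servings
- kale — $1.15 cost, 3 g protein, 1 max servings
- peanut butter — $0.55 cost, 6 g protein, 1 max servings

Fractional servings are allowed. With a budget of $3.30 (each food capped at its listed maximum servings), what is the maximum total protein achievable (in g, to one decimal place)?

Protein per dollar: peanut butter 10.91, broccoli 3.158, kale 2.609.
Take 1 serving of peanut butter: spends $0.55, +6.0 g protein (running total 6.0 g).
Take 2.895 servings of broccoli: spends $2.75, +8.7 g protein (running total 14.7 g).
Greedy by best ratio exhausts the cost allowance optimally: 14.7 g.

14.7 g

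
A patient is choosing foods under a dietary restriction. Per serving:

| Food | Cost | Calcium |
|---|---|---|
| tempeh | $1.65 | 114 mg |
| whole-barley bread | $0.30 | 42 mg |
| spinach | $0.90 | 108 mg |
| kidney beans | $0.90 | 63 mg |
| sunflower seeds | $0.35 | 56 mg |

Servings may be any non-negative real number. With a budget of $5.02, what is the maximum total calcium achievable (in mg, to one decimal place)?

803.2 mg

Calcium per dollar: sunflower seeds 160, whole-barley bread 140, spinach 120, kidney beans 70, tempeh 69.09.
With no serving limits, spend the whole cost allowance on sunflower seeds: $5.02 / $0.35 × 56 mg = 803.2 mg.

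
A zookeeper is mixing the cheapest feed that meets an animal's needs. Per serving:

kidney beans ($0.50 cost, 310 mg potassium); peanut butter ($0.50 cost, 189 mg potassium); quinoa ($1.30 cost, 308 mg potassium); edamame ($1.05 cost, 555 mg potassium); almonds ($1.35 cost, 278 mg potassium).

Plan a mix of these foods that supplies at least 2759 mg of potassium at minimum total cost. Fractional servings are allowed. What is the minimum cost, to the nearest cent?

$4.45

Cost per mg of potassium: kidney beans $0.0016, edamame $0.0019, peanut butter $0.0026, quinoa $0.0042, almonds $0.0049.
With no serving limits, use only kidney beans: 2759 mg / 310 mg = 8.9 servings × $0.50 = $4.45.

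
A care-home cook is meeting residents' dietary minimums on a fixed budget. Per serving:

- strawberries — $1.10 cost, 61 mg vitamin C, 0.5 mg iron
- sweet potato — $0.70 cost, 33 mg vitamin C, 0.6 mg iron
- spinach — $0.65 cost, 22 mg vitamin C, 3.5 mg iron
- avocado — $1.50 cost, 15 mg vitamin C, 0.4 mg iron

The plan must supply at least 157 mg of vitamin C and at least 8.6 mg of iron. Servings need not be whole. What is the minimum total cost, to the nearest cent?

Minimising a linear cost over {vitamin C ≥ 157, iron ≥ 8.6, servings ≥ 0} — the optimum is at a vertex, using one or two foods.
strawberries only: max(157/61, 8.6/0.5) = 17.2 servings → $18.92.
sweet potato only: max(157/33, 8.6/0.6) = 14.33 servings → $10.03.
spinach only: max(157/22, 8.6/3.5) = 7.136 servings → $4.64.
avocado only: max(157/15, 8.6/0.4) = 21.5 servings → $32.25.
strawberries + sweet potato with both targets exact would need a negative amount; discard.
strawberries + spinach with both tight: 1.779 servings and 2.203 servings → $3.39.
strawberries + avocado with both targets exact would need a negative amount; discard.
sweet potato + spinach with both tight: 3.522 servings and 1.853 servings → $3.67.
sweet potato + avocado: intersection lies outside the first quadrant.
spinach + avocado with both tight: 1.515 servings and 8.245 servings → $13.35.
Cheapest feasible corner: $3.39.

$3.39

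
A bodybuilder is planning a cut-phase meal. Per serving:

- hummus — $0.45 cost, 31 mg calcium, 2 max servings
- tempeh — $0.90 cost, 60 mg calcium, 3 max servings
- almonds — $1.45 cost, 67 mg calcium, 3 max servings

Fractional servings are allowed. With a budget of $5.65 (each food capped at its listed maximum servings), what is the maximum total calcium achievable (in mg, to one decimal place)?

Calcium per dollar: hummus 68.89, tempeh 66.67, almonds 46.21.
Take 2 servings of hummus: spends $0.90, +62.0 mg calcium (running total 62.0 mg).
Take 3 servings of tempeh: spends $2.70, +180.0 mg calcium (running total 242.0 mg).
Take 1.414 servings of almonds: spends $2.05, +94.7 mg calcium (running total 336.7 mg).
Greedy by best ratio exhausts the cost allowance optimally: 336.7 mg.

336.7 mg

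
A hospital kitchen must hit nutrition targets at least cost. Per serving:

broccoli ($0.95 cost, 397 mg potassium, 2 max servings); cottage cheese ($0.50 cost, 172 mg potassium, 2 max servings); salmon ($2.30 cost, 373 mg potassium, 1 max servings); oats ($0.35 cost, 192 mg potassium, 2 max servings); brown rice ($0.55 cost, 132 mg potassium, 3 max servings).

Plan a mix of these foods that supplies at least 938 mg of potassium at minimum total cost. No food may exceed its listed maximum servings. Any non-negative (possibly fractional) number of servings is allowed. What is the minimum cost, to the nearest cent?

Cost per mg of potassium: oats $0.0018, broccoli $0.0024, cottage cheese $0.0029, brown rice $0.0042, salmon $0.0062.
Take 2 servings of oats: +384.0 mg potassium for $0.70 (total $0.70, still need 554.0 mg).
Take 1.395 servings of broccoli: +554.0 mg potassium for $1.33 (total $2.03, still need 0.0 mg).
Filling from the cheapest source first is optimal under one linear minimum: $2.03.

$2.03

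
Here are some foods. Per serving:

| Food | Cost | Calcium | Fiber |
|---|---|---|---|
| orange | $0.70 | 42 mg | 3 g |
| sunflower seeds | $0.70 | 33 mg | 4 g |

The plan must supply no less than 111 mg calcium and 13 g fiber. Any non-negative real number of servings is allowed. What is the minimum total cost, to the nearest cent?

An LP optimum is at a vertex; with two nutrient constraints at most two foods are used. Check each candidate.
orange only: max(111/42, 13/3) = 4.333 servings → $3.03.
sunflower seeds only: max(111/33, 13/4) = 3.364 servings → $2.35.
orange + sunflower seeds with both tight: 0.2174 servings and 3.087 servings → $2.31.
So the least-cost plan costs $2.31.

$2.31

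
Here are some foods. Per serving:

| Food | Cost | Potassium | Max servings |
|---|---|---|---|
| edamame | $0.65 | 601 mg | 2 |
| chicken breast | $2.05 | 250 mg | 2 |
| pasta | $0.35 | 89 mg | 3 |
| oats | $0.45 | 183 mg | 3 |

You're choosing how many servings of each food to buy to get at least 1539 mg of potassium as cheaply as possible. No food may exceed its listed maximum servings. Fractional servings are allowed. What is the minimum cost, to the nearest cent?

$2.13

Cost per mg of potassium: edamame $0.0011, oats $0.0025, pasta $0.0039, chicken breast $0.0082.
Take 2 servings of edamame: +1202.0 mg potassium for $1.30 (total $1.30, still need 337.0 mg).
Take 1.842 servings of oats: +337.0 mg potassium for $0.83 (total $2.13, still need 0.0 mg).
Greedy by cheapest-per-mg is optimal for a single linear constraint, so the minimum cost is $2.13.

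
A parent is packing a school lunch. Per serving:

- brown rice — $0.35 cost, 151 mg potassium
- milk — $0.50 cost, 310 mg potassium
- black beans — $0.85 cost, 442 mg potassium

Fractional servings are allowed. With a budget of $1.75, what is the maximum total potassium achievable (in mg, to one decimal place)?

Potassium per dollar: milk 620, black beans 520, brown rice 431.4.
With no serving limits, spend the whole cost allowance on milk: $1.75 / $0.50 × 310 mg = 1085.0 mg.

1085.0 mg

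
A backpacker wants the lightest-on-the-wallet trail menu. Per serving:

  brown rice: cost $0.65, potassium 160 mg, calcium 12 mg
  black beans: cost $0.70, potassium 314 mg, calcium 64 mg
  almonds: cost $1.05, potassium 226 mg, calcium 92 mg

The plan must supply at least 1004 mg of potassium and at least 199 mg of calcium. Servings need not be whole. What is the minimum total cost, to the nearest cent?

At the optimum either one food covers both requirements or two foods hit both targets exactly; no other combination can be cheaper.
brown rice only: max(1004/160, 199/12) = 16.58 servings → $10.78.
black beans only: max(1004/314, 199/64) = 3.197 servings → $2.24.
almonds only: max(1004/226, 199/92) = 4.442 servings → $4.66.
brown rice + black beans with both tight: 0.2735 servings and 3.058 servings → $2.32.
brown rice + almonds with both tight: 3.947 servings and 1.648 servings → $4.30.
black beans + almonds: the both-tight solution has a negative serving — not a feasible corner.
So the least-cost plan costs $2.24.

$2.24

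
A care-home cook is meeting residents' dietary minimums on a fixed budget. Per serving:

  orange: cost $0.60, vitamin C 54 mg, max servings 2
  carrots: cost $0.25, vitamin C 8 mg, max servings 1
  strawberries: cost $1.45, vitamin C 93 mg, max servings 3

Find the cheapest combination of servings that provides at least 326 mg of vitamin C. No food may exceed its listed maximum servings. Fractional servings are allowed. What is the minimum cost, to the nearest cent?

Cost per mg of vitamin C: orange $0.0111, strawberries $0.0156, carrots $0.0312.
Take 2 servings of orange: +108.0 mg vitamin C for $1.20 (total $1.20, still need 218.0 mg).
Take 2.344 servings of strawberries: +218.0 mg vitamin C for $3.40 (total $4.60, still need 0.0 mg).
Greedy by cheapest-per-mg is optimal for a single linear constraint, so the minimum cost is $4.60.

$4.60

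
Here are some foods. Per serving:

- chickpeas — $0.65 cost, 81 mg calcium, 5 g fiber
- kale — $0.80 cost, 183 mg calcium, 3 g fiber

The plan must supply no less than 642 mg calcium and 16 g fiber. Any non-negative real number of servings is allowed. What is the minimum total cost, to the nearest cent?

This is a tiny linear program; its minimum lies at a vertex of the feasible set. List the vertices and price them.
chickpeas only: max(642/81, 16/5) = 7.926 servings → $5.15.
kale only: max(642/183, 16/3) = 5.333 servings → $4.27.
chickpeas + kale with both tight: 1.491 servings and 2.848 servings → $3.25.
So the least-cost plan costs $3.25.

$3.25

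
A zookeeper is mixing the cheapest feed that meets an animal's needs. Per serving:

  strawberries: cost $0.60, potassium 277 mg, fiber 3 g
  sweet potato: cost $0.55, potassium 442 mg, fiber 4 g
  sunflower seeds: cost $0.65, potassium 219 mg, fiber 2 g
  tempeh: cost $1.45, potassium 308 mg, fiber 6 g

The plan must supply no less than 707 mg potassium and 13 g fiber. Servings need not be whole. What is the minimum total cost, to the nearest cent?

$1.79

A basic optimal solution has at most two foods positive. Try each food alone and each pair with both targets met exactly.
strawberries only: max(707/277, 13/3) = 4.333 servings → $2.60.
sweet potato only: max(707/442, 13/4) = 3.25 servings → $1.79.
sunflower seeds only: max(707/219, 13/2) = 6.5 servings → $4.22.
tempeh only: max(707/308, 13/6) = 2.295 servings → $3.33.
strawberries + sweet potato with both targets exact would need a negative amount; discard.
strawberries + sunflower seeds: intersection lies outside the first quadrant.
strawberries + tempeh with both tight: 0.3225 servings and 2.005 servings → $3.10.
sweet potato + sunflower seeds: the both-tight solution has a negative serving — not a feasible corner.
sweet potato + tempeh with both tight: 0.1676 servings and 2.055 servings → $3.07.
sunflower seeds + tempeh with both tight: 0.341 servings and 2.053 servings → $3.20.
Cheapest feasible corner: $1.79.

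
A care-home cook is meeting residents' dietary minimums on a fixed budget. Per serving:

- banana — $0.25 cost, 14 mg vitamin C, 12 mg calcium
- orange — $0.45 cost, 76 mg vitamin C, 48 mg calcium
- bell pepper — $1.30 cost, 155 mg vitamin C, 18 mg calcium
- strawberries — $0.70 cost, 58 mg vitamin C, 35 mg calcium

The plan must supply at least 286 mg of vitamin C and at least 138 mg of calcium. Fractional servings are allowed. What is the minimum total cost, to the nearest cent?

Two binding constraints pin down two serving amounts, so the optimal mix uses at most two foods. The candidates are each food alone (scaled to the tighter of vitamin C/calcium) and each pair with both constraints tight.
banana only: max(286/14, 138/12) = 20.43 servings → $5.11.
orange only: max(286/76, 138/48) = 3.763 servings → $1.69.
bell pepper only: max(286/155, 138/18) = 7.667 servings → $9.97.
strawberries only: max(286/58, 138/35) = 4.931 servings → $3.45.
banana + orange: the both-tight solution has a negative serving — not a feasible corner.
banana + bell pepper with both tight: 10.1 servings and 0.9328 servings → $3.74.
banana + strawberries: intersection lies outside the first quadrant.
orange + bell pepper with both tight: 2.675 servings and 0.5336 servings → $1.90.
orange + strawberries: intersection lies outside the first quadrant.
bell pepper + strawberries with both tight: 0.4579 servings and 3.707 servings → $3.19.
The minimum over all feasible corners is $1.69.

$1.69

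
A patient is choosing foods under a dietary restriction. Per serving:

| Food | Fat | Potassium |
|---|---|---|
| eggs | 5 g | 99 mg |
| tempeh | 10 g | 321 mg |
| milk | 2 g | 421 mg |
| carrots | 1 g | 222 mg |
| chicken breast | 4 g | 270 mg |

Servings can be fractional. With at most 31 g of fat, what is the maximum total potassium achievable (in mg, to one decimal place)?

Potassium per g fat: carrots 222, milk 210.5, chicken breast 67.5, tempeh 32.1, eggs 19.8.
With no serving limits, spend the whole fat allowance on carrots: 31 g / 1 g × 222 mg = 6882.0 mg.

6882.0 mg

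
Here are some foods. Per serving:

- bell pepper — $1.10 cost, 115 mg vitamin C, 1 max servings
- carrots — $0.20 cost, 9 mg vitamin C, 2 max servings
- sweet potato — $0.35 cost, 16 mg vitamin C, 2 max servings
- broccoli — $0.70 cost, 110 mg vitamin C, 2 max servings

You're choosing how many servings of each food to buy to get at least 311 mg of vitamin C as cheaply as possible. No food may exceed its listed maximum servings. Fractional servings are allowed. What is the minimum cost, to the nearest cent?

$2.27

Cost per mg of vitamin C: broccoli $0.0064, bell pepper $0.0096, sweet potato $0.0219, carrots $0.0222.
Take 2 servings of broccoli: +220.0 mg vitamin C for $1.40 (total $1.40, still need 91.0 mg).
Take 0.7913 servings of bell pepper: +91.0 mg vitamin C for $0.87 (total $2.27, still need 0.0 mg).
Greedy by cheapest-per-mg is optimal for a single linear constraint, so the minimum cost is $2.27.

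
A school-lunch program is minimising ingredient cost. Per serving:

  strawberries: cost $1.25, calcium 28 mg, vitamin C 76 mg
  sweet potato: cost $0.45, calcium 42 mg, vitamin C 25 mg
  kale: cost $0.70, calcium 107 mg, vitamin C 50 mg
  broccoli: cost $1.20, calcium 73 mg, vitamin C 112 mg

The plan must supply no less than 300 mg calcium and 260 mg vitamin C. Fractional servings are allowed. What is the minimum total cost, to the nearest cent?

Check every corner: each single food scaled to meet both minima, and each pair solved so both constraints bind.
strawberries only: max(300/28, 260/76) = 10.71 servings → $13.39.
sweet potato only: max(300/42, 260/25) = 10.4 servings → $4.68.
kale only: max(300/107, 260/50) = 5.2 servings → $3.64.
broccoli only: max(300/73, 260/112) = 4.11 servings → $4.93.
strawberries + sweet potato with both tight: 1.372 servings and 6.228 servings → $4.52.
strawberries + kale with both tight: 1.904 servings and 2.305 servings → $3.99.
strawberries + broccoli: intersection lies outside the first quadrant.
sweet potato + kale with both targets exact would need a negative amount; discard.
sweet potato + broccoli with both tight: 5.078 servings and 1.188 servings → $3.71.
kale + broccoli with both tight: 1.754 servings and 1.538 servings → $3.07.
The minimum over all feasible corners is $3.07.

$3.07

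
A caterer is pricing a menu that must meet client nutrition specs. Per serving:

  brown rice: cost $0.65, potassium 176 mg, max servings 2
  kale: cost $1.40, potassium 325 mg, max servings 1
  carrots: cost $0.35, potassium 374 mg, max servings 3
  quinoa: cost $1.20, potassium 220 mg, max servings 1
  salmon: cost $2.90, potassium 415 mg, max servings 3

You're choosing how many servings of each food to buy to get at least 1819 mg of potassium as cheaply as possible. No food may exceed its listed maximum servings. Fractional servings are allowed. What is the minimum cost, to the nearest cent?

Cost per mg of potassium: carrots $0.0009, brown rice $0.0037, kale $0.0043, quinoa $0.0055, salmon $0.0070.
Take 3 servings of carrots: +1122.0 mg potassium for $1.05 (total $1.05, still need 697.0 mg).
Take 2 servings of brown rice: +352.0 mg potassium for $1.30 (total $2.35, still need 345.0 mg).
Take 1 serving of kale: +325.0 mg potassium for $1.40 (total $3.75, still need 20.0 mg).
Take 0.09091 servings of quinoa: +20.0 mg potassium for $0.11 (total $3.86, still need 0.0 mg).
Filling from the cheapest source first is optimal under one linear minimum: $3.86.

$3.86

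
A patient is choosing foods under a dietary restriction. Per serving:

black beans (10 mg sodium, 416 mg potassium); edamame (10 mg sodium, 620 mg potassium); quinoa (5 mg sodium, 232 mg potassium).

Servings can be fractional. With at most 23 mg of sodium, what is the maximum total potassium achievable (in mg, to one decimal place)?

1426.0 mg

Potassium per mg sodium: edamame 62, quinoa 46.4, black beans 41.6.
With no serving limits, spend the whole sodium allowance on edamame: 23 mg / 10 mg × 620 mg = 1426.0 mg.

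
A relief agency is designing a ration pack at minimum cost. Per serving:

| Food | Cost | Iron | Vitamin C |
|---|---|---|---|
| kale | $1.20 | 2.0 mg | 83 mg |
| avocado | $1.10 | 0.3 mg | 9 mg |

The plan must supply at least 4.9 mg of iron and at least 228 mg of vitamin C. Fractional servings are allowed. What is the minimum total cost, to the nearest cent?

$3.30

Minimising a linear cost over {iron ≥ 4.9, vitamin C ≥ 228, servings ≥ 0} — the optimum is at a vertex, using one or two foods.
kale only: max(4.9/2.0, 228/83) = 2.747 servings → $3.30.
avocado only: max(4.9/0.3, 228/9) = 25.33 servings → $27.87.
kale + avocado with both targets exact would need a negative amount; discard.
The minimum over all feasible corners is $3.30.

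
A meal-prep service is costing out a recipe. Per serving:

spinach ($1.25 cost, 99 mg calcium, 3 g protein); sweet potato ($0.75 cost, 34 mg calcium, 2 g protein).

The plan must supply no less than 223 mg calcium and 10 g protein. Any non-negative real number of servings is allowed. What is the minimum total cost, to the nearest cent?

$3.89

A basic optimal solution has at most two foods positive. Try each food alone and each pair with both targets met exactly.
spinach only: max(223/99, 10/3) = 3.333 servings → $4.17.
sweet potato only: max(223/34, 10/2) = 6.559 servings → $4.92.
spinach + sweet potato with both tight: 1.104 servings and 3.344 servings → $3.89.
The minimum over all feasible corners is $3.89.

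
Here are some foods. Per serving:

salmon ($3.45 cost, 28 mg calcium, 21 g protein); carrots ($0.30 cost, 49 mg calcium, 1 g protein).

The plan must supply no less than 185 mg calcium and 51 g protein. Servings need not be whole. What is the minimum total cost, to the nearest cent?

salmon only: max(185/28, 51/21) = 6.607 servings → $22.79.
carrots only: max(185/49, 51/1) = 51 servings → $15.30.
salmon + carrots with both tight: 2.312 servings and 2.455 servings → $8.71.
The minimum over all feasible corners is $8.71.

$8.71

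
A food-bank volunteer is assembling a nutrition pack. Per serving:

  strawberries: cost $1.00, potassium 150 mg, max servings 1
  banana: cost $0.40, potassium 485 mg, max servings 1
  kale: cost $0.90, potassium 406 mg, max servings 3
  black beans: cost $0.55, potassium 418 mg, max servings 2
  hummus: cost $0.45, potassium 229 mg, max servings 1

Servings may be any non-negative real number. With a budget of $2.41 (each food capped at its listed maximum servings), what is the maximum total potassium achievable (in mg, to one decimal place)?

1757.5 mg

Potassium per dollar: banana 1212, black beans 760, hummus 508.9, kale 451.1, strawberries 150.
Take 1 serving of banana: spends $0.40, +485.0 mg potassium (running total 485.0 mg).
Take 2 servings of black beans: spends $1.10, +836.0 mg potassium (running total 1321.0 mg).
Take 1 serving of hummus: spends $0.45, +229.0 mg potassium (running total 1550.0 mg).
Take 0.5111 servings of kale: spends $0.46, +207.5 mg potassium (running total 1757.5 mg).
Filling greedily by potassium-per-dollar is optimal for one linear limit, giving 1757.5 mg.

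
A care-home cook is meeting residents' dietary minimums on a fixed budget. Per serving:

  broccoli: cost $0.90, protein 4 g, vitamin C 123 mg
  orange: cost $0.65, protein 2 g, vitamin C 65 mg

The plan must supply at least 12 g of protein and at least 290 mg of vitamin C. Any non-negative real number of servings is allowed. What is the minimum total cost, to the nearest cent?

$2.70

At the optimum either one food covers both requirements or two foods hit both targets exactly; no other combination can be cheaper.
broccoli only: max(12/4, 290/123) = 3 servings → $2.70.
orange only: max(12/2, 290/65) = 6 servings → $3.90.
broccoli + orange: the both-tight solution has a negative serving — not a feasible corner.
The minimum over all feasible corners is $2.70.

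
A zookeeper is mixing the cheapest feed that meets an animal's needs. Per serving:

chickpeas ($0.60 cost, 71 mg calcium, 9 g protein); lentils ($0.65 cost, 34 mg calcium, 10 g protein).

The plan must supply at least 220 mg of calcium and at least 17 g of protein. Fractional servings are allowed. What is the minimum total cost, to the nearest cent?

An LP optimum is at a vertex; with two nutrient constraints at most two foods are used. Check each candidate.
chickpeas only: max(220/71, 17/9) = 3.099 servings → $1.86.
lentils only: max(220/34, 17/10) = 6.471 servings → $4.21.
chickpeas + lentils with both targets exact would need a negative amount; discard.
Cheapest feasible corner: $1.86.

$1.86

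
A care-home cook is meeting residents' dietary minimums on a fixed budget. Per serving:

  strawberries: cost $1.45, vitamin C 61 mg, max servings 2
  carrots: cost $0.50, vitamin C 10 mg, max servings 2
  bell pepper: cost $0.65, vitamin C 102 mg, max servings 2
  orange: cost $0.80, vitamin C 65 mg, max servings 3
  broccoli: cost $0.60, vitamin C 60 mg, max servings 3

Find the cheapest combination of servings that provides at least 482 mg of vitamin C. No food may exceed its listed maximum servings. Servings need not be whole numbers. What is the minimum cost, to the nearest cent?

$4.31

Cost per mg of vitamin C: bell pepper $0.0064, broccoli $0.0100, orange $0.0123, strawberries $0.0238, carrots $0.0500.
Take 2 servings of bell pepper: +204.0 mg vitamin C for $1.30 (total $1.30, still need 278.0 mg).
Take 3 servings of broccoli: +180.0 mg vitamin C for $1.80 (total $3.10, still need 98.0 mg).
Take 1.508 servings of orange: +98.0 mg vitamin C for $1.21 (total $4.31, still need 0.0 mg).
Filling from the cheapest source first is optimal under one linear minimum: $4.31.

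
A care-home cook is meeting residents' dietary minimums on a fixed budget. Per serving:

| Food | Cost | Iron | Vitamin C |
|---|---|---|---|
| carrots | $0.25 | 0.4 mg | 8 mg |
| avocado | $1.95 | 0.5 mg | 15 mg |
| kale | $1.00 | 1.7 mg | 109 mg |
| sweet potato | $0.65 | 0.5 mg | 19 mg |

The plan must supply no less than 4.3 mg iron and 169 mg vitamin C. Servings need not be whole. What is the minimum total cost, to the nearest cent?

Two binding constraints pin down two serving amounts, so the optimal mix uses at most two foods. The candidates are each food alone (scaled to the tighter of iron/vitamin C) and each pair with both constraints tight.
carrots only: max(4.3/0.4, 169/8) = 21.12 servings → $5.28.
avocado only: max(4.3/0.5, 169/15) = 11.27 servings → $21.97.
kale only: max(4.3/1.7, 169/109) = 2.529 servings → $2.53.
sweet potato only: max(4.3/0.5, 169/19) = 8.895 servings → $5.78.
carrots + avocado: the both-tight solution has a negative serving — not a feasible corner.
carrots + kale with both tight: 6.047 servings and 1.107 servings → $2.62.
carrots + sweet potato with both targets exact would need a negative amount; discard.
avocado + kale with both tight: 6.255 servings and 0.6897 servings → $12.89.
avocado + sweet potato: the both-tight solution has a negative serving — not a feasible corner.
kale + sweet potato with both tight: 0.1261 servings and 8.171 servings → $5.44.
So the least-cost plan costs $2.53.

$2.53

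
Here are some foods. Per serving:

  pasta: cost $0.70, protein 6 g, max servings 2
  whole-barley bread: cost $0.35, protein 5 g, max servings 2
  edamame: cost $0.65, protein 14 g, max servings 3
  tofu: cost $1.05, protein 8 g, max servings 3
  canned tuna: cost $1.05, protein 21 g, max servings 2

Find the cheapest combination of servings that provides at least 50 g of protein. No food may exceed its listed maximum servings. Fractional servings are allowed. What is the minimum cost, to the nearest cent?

$2.35

Cost per g of protein: edamame $0.0464, canned tuna $0.0500, whole-barley bread $0.0700, pasta $0.1167, tofu $0.1313.
Take 3 servings of edamame: +42.0 g protein for $1.95 (total $1.95, still need 8.0 g).
Take 0.381 servings of canned tuna: +8.0 g protein for $0.40 (total $2.35, still need 0.0 g).
Filling from the cheapest source first is optimal under one linear minimum: $2.35.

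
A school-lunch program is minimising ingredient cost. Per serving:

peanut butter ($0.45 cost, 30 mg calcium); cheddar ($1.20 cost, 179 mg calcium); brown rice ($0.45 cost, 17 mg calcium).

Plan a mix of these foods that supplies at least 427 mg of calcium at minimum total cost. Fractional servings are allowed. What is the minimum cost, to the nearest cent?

$2.86

Cost per mg of calcium: cheddar $0.0067, peanut butter $0.0150, brown rice $0.0265.
With no serving limits, use only cheddar: 427 mg / 179 mg = 2.385 servings × $1.20 = $2.86.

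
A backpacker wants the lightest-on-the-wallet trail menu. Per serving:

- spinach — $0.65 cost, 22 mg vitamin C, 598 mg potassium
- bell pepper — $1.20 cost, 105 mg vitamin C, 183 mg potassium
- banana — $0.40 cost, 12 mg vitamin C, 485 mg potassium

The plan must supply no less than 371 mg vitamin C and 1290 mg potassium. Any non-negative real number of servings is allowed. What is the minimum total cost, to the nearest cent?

$4.60

Compare the cost at each extreme point of the feasible region.
spinach only: max(371/22, 1290/598) = 16.86 servings → $10.96.
bell pepper only: max(371/105, 1290/183) = 7.049 servings → $8.46.
banana only: max(371/12, 1290/485) = 30.92 servings → $12.37.
spinach + bell pepper with both tight: 1.15 servings and 3.292 servings → $4.70.
spinach + banana: the both-tight solution has a negative serving — not a feasible corner.
bell pepper + banana with both tight: 3.375 servings and 1.386 servings → $4.60.
So the least-cost plan costs $4.60.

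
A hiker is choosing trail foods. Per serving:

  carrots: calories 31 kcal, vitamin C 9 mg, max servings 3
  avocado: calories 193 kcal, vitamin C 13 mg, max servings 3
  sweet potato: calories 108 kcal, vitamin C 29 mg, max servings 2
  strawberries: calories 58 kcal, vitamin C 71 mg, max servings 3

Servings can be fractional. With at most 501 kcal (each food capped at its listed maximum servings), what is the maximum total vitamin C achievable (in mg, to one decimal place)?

Vitamin C per kcal: strawberries 1.224, carrots 0.2903, sweet potato 0.2685, avocado 0.06736.
Take 3 servings of strawberries: uses 174 kcal, +213.0 mg vitamin C (running total 213.0 mg).
Take 3 servings of carrots: uses 93 kcal, +27.0 mg vitamin C (running total 240.0 mg).
Take 2 servings of sweet potato: uses 216 kcal, +58.0 mg vitamin C (running total 298.0 mg).
Take 0.09326 servings of avocado: uses 18 kcal, +1.2 mg vitamin C (running total 299.2 mg).
Filling greedily by vitamin C-per-kcal is optimal for one linear limit, giving 299.2 mg.

299.2 mg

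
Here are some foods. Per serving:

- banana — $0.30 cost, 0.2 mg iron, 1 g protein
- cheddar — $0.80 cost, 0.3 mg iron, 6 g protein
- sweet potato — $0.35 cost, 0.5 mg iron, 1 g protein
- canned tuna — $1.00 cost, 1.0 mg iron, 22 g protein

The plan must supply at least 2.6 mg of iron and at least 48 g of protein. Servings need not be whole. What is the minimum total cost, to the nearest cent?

$2.46

Check every corner: each single food scaled to meet both minima, and each pair solved so both constraints bind.
banana only: max(2.6/0.2, 48/1) = 48 servings → $14.40.
cheddar only: max(2.6/0.3, 48/6) = 8.667 servings → $6.93.
sweet potato only: max(2.6/0.5, 48/1) = 48 servings → $16.80.
canned tuna only: max(2.6/1.0, 48/22) = 2.6 servings → $2.60.
banana + cheddar with both tight: 1.333 servings and 7.778 servings → $6.62.
banana + sweet potato with both targets exact would need a negative amount; discard.
banana + canned tuna with both tight: 2.706 servings and 2.059 servings → $2.87.
cheddar + sweet potato with both tight: 7.926 servings and 0.4444 servings → $6.50.
cheddar + canned tuna: intersection lies outside the first quadrant.
sweet potato + canned tuna with both tight: 0.92 servings and 2.14 servings → $2.46.
Cheapest feasible corner: $2.46.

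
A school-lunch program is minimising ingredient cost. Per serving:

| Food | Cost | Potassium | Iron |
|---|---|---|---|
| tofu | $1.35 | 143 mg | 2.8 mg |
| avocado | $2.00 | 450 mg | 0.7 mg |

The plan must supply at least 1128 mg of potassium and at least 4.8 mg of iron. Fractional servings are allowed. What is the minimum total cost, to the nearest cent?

$5.86

For a min-cost LP with two ≥-constraints, a basic feasible solution has at most two positive variables.
tofu only: max(1128/143, 4.8/2.8) = 7.888 servings → $10.65.
avocado only: max(1128/450, 4.8/0.7) = 6.857 servings → $13.71.
tofu + avocado with both tight: 1.181 servings and 2.131 servings → $5.86.
Cheapest feasible corner: $5.86.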